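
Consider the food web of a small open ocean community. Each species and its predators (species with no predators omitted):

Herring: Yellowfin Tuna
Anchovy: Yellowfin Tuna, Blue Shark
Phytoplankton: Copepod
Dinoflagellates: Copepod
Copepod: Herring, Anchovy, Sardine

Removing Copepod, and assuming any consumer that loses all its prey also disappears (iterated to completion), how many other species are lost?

Remove Copepod.
Round 1: Herring (all prey gone), Anchovy (all prey gone), Sardine (all prey gone) → extinct.
Round 2: Yellowfin Tuna (all prey gone), Blue Shark (all prey gone) → extinct.
No further losses. Total secondary extinctions: 5.

5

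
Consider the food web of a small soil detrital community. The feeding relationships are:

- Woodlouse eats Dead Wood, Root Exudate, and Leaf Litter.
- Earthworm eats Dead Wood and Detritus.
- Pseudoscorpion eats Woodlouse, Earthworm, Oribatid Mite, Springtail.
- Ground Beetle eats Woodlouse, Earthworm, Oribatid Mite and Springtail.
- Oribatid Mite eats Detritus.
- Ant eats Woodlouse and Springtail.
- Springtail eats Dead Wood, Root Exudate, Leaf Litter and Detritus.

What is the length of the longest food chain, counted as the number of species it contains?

One longest chain: Leaf Litter → Springtail → Pseudoscorpion.
It has 3 species and 2 links.

3 species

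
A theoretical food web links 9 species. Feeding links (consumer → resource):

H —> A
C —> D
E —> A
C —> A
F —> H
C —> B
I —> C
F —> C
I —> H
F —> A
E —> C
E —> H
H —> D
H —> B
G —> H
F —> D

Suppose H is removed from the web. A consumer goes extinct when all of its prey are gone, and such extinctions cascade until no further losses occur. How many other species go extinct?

Remove H.
Round 1: G (all prey gone) → extinct.
No further losses. Total secondary extinctions: 1.

1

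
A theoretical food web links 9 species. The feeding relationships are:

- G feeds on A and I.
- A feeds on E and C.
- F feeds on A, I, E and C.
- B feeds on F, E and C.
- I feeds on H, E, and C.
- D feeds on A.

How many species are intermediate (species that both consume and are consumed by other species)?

Intermediate species (has both prey and predators): I, A, F.
Count: 3.

3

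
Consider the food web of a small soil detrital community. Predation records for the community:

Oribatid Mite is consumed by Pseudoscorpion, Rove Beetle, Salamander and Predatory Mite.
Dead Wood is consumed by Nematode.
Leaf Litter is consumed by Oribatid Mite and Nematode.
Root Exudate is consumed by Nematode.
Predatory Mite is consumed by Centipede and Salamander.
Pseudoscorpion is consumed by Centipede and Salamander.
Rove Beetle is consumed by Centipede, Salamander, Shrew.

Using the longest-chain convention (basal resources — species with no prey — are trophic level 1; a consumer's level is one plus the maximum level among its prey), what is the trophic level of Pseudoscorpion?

Leaf Litter has no prey (basal) → level 1.
Oribatid Mite eats Leaf Litter → level 2.
Pseudoscorpion eats Oribatid Mite → level 3.

Trophic level 3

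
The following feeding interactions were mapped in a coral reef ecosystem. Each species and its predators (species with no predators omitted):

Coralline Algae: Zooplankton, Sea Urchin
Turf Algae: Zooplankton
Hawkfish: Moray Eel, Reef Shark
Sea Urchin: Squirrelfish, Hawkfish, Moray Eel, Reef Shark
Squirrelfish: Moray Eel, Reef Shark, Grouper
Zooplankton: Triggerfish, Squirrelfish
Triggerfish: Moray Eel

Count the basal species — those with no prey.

2

Basal species (no prey listed): Turf Algae, Coralline Algae.
Count: 2.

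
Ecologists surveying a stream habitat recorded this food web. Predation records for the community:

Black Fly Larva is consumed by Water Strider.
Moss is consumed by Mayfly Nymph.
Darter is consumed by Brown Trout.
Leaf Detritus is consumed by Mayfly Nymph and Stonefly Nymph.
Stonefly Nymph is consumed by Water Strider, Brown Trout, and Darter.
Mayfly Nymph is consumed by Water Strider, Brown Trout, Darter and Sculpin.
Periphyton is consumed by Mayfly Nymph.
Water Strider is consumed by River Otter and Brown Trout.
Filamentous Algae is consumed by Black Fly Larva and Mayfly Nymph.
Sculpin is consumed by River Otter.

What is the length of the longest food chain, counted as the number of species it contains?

4 species

One longest chain: Filamentous Algae → Mayfly Nymph → Sculpin → River Otter.
It has 4 species and 3 links.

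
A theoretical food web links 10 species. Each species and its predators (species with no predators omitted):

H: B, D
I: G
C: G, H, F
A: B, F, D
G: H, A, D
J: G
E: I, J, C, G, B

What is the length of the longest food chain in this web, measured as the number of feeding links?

4 links

One longest chain: E → I → G → H → B.
It has 5 species and 4 links.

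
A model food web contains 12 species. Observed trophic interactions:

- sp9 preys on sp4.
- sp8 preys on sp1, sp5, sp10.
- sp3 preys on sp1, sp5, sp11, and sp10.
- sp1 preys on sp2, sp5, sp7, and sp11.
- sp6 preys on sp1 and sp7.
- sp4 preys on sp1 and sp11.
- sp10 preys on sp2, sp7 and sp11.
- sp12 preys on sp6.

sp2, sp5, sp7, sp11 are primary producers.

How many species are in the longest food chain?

One longest chain: sp2 → sp1 → sp6 → sp12.
It has 4 species and 3 links.

4 species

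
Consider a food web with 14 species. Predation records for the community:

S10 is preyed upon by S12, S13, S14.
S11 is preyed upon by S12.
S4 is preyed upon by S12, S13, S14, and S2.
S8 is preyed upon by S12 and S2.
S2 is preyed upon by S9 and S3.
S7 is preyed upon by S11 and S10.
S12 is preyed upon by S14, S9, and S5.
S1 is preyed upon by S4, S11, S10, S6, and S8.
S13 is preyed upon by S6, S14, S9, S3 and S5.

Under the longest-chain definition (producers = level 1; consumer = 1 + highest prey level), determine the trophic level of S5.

S7 is a producer → level 1.
S10 eats S7 (level 1); other prey at levels: S1 1 → level 2.
S13 eats S10 (level 2); other prey at levels: S4 2 → level 3.
S5 eats S13 (level 3); other prey at levels: S12 3 → level 4.

Trophic level 4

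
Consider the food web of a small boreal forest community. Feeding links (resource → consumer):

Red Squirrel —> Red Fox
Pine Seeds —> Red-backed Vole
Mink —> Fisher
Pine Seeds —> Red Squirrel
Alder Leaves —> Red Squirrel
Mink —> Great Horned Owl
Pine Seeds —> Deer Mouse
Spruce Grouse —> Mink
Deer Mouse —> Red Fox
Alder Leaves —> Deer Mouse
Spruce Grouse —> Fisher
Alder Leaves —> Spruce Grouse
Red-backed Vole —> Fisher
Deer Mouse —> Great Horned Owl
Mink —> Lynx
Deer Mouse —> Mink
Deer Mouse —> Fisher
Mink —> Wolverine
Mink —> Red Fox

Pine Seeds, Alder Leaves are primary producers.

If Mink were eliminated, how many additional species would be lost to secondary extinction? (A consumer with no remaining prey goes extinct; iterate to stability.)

Remove Mink.
Round 1: Lynx (all prey gone), Wolverine (all prey gone) → extinct.
No further losses. Total secondary extinctions: 2.

2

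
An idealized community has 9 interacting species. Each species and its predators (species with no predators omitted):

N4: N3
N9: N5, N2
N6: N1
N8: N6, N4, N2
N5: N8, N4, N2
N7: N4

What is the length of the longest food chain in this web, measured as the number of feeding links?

4 links

One longest chain: N9 → N5 → N8 → N4 → N3.
It has 5 species and 4 links.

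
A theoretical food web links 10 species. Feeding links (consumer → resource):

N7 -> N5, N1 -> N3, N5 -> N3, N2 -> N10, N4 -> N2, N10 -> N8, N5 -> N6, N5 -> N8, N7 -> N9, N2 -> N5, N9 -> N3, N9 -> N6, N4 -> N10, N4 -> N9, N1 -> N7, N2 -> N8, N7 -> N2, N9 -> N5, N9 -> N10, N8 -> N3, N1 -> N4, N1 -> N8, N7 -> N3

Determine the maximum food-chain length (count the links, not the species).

5 links

One longest chain: N3 → N8 → N5 → N2 → N7 → N1.
It has 6 species and 5 links.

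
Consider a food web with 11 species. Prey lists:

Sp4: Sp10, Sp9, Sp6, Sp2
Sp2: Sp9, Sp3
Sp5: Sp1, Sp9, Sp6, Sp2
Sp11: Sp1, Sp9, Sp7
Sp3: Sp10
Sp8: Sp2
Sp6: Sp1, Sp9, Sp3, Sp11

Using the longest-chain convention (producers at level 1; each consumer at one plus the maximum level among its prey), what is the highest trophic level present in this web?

4

Producers (level 1): Sp1, Sp10, Sp9, Sp7.
Sp10 → Sp3 → Sp6 → Sp4 gives Sp4 level 4.
No species has a prey at level 4, so no species reaches level 5.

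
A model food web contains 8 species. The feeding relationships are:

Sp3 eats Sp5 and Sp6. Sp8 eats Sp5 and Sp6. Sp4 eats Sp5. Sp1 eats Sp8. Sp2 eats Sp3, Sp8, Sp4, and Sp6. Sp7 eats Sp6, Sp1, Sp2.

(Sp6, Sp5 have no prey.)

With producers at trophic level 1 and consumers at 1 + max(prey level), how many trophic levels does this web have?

Producers (level 1): Sp6, Sp5.
Sp6 → Sp8 → Sp2 → Sp7 gives Sp7 level 4.
No species has a prey at level 4, so no species reaches level 5.

4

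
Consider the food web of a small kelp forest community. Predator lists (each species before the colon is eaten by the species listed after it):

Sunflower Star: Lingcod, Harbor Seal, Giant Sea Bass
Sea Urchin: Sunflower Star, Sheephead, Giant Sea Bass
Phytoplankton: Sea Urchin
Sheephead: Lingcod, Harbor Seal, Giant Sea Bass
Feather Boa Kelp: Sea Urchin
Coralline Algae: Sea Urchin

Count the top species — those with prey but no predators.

Top species (has prey, but nothing eats it): Lingcod, Harbor Seal, Giant Sea Bass.
Count: 3.

3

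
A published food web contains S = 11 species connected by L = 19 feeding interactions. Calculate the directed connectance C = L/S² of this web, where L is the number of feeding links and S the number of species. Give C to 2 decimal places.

The web has S = 11 species and L = 19 feeding links.
C = L / S² = 19 / 121 = 0.1570 ≈ 0.16.

C = 0.16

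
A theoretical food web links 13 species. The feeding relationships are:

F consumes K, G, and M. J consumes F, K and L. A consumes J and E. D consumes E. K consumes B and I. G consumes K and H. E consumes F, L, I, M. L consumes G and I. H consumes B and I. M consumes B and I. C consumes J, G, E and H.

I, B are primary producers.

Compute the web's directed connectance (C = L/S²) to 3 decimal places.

The web has S = 13 species and L = 27 feeding links.
C = L / S² = 27 / 169 = 0.1598 ≈ 0.160.

C = 0.160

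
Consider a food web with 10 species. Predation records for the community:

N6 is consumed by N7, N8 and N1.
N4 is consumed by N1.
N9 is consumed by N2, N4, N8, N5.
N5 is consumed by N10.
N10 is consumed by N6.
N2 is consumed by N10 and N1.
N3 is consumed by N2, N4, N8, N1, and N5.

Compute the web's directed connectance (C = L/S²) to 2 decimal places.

C = 0.17

The web has S = 10 species and L = 17 feeding links.
C = L / S² = 17 / 100 = 0.1700 ≈ 0.17.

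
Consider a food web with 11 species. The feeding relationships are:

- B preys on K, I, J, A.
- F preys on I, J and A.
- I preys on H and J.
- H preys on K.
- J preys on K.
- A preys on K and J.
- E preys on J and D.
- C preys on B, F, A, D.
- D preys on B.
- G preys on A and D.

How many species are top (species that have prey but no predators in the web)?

Top species (has prey, but nothing eats it): C, G, E.
Count: 3.

3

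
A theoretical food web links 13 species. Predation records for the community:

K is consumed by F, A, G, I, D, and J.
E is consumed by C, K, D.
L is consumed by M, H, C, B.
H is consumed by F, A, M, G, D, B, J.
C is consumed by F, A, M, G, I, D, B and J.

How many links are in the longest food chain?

2 links

One longest chain: L → H → M.
It has 3 species and 2 links.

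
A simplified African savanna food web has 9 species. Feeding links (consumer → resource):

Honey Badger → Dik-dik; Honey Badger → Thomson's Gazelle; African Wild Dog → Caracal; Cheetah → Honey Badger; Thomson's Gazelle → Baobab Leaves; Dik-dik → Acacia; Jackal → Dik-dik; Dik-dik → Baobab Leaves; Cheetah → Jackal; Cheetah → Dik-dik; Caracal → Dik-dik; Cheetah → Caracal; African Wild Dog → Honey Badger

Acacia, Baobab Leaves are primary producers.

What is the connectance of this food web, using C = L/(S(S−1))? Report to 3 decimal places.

The web has S = 9 species and L = 13 feeding links.
C = L / (S(S−1)) = 13 / 72 = 0.1806 ≈ 0.181.

C = 0.181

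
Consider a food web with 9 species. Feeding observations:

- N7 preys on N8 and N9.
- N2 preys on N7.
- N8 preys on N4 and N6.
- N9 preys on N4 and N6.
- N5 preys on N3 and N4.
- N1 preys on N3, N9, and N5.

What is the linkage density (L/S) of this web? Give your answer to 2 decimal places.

There are L = 12 links among S = 9 species.
L/S = 12/9 = 1.3333 ≈ 1.33.

L/S = 1.33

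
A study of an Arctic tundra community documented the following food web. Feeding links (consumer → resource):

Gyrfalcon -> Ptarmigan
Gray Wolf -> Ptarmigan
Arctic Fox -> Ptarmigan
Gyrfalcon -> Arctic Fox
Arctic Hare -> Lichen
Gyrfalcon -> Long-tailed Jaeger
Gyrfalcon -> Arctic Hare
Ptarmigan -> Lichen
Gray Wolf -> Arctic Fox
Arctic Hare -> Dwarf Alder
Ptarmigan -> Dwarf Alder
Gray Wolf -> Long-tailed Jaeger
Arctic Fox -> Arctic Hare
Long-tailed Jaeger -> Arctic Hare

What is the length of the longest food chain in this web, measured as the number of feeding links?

One longest chain: Lichen → Arctic Hare → Arctic Fox → Gray Wolf.
It has 4 species and 3 links.

3 links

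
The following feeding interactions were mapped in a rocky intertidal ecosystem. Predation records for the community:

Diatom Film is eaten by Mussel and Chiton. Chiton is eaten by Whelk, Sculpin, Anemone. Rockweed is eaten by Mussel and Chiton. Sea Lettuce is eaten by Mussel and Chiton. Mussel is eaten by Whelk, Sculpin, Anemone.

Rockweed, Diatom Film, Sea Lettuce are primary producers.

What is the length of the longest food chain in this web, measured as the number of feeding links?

One longest chain: Rockweed → Mussel → Anemone.
It has 3 species and 2 links.

2 links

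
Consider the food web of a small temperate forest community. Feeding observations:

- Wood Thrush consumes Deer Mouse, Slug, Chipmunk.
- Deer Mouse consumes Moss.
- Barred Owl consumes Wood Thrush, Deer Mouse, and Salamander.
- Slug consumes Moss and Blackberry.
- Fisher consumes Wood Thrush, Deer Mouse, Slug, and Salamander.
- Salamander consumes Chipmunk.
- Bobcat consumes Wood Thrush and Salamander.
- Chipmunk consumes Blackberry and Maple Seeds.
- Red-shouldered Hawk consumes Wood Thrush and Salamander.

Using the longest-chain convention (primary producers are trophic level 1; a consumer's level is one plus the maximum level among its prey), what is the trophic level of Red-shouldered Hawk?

Blackberry is a producer → level 1.
Chipmunk eats Blackberry (level 1); other prey at levels: Maple Seeds 1 → level 2.
Salamander eats Chipmunk → level 3.
Red-shouldered Hawk eats Salamander (level 3); other prey at levels: Wood Thrush 3 → level 4.

Trophic level 4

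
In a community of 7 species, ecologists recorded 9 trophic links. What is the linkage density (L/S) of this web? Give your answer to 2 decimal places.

L/S = 1.29

There are L = 9 links among S = 7 species.
L/S = 9/7 = 1.2857 ≈ 1.29.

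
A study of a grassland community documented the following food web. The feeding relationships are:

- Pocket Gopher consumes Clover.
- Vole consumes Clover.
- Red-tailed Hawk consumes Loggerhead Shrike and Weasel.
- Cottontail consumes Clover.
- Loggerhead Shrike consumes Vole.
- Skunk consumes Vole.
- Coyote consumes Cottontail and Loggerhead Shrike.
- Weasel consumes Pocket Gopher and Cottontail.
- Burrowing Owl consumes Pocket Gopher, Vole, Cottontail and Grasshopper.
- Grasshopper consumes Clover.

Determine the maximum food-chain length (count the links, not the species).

One longest chain: Clover → Vole → Loggerhead Shrike → Coyote.
It has 4 species and 3 links.

3 links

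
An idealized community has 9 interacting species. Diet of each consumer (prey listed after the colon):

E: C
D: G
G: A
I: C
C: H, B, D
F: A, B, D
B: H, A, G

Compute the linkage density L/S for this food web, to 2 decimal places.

L/S = 1.44

There are L = 13 links among S = 9 species.
L/S = 13/9 = 1.4444 ≈ 1.44.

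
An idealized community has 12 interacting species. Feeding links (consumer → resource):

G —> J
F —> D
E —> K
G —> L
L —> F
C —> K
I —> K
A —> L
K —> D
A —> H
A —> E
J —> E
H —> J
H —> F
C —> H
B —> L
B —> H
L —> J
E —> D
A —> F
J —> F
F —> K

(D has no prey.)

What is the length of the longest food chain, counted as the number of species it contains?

6 species

One longest chain: D → K → E → J → H → B.
It has 6 species and 5 links.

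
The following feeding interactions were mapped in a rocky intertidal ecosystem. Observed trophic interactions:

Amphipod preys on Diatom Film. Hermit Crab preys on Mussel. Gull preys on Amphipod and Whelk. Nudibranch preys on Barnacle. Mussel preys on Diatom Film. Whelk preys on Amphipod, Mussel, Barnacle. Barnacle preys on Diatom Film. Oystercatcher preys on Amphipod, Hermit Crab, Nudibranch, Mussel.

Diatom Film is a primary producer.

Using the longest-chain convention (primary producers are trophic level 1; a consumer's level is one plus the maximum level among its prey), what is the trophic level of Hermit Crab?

Diatom Film is a producer → level 1.
Mussel eats Diatom Film → level 2.
Hermit Crab eats Mussel → level 3.

Trophic level 3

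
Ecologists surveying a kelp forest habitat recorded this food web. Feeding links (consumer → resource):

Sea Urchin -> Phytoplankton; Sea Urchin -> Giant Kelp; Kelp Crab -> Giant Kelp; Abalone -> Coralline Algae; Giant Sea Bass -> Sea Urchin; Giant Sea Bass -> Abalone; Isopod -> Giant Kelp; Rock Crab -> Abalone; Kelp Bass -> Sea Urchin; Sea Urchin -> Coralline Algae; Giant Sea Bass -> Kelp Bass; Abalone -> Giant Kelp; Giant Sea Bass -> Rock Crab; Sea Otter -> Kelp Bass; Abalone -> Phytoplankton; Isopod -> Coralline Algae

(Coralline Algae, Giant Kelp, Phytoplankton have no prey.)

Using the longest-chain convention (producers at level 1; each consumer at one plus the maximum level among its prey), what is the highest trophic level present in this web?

4

Producers (level 1): Coralline Algae, Giant Kelp, Phytoplankton.
Coralline Algae → Sea Urchin → Kelp Bass → Sea Otter gives Sea Otter level 4.
No species has a prey at level 4, so no species reaches level 5.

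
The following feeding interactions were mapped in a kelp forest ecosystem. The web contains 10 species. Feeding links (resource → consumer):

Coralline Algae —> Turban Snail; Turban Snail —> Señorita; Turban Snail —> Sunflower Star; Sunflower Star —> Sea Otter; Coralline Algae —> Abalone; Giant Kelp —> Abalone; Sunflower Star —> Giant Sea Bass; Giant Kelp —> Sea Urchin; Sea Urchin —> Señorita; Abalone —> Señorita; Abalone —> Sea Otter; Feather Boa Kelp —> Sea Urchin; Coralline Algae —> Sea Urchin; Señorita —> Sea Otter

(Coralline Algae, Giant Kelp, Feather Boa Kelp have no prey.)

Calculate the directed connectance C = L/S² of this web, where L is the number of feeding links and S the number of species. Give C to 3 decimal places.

The web has S = 10 species and L = 14 feeding links.
C = L / S² = 14 / 100 = 0.1400 ≈ 0.140.

C = 0.140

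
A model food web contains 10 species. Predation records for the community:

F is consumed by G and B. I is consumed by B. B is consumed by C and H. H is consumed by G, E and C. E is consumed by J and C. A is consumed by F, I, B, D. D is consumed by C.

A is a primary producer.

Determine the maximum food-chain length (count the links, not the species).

One longest chain: A → I → B → H → E → J.
It has 6 species and 5 links.

5 links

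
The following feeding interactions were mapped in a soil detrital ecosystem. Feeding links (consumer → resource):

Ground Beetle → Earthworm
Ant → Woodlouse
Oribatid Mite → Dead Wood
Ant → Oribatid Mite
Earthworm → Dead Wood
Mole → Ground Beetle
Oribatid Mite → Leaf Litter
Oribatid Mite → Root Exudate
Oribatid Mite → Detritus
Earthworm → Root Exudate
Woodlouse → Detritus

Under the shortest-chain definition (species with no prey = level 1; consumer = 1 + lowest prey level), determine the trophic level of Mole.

Dead Wood has no prey (basal) → level 1.
Earthworm eats Dead Wood → level 2.
Ground Beetle eats Earthworm → level 3.
Mole eats Ground Beetle → level 4.
No prey of Mole is below level 3, so 4 is the minimum.

Trophic level 4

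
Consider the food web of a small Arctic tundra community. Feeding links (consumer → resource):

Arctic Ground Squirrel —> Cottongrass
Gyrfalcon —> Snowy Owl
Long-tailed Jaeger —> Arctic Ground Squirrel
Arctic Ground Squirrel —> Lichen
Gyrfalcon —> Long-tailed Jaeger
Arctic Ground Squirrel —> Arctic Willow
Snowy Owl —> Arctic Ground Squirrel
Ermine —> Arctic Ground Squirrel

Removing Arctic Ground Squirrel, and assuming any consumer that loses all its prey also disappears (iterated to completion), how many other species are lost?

Remove Arctic Ground Squirrel.
Round 1: Long-tailed Jaeger (all prey gone), Snowy Owl (all prey gone), Ermine (all prey gone) → extinct.
Round 2: Gyrfalcon (all prey gone) → extinct.
No further losses. Total secondary extinctions: 4.

4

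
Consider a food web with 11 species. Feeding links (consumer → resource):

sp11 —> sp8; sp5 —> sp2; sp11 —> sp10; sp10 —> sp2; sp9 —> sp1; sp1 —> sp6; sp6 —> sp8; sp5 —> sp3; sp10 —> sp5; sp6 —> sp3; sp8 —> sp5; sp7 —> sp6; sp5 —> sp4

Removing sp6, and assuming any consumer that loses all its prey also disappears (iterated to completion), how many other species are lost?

Remove sp6.
Round 1: sp7 (all prey gone), sp1 (all prey gone) → extinct.
Round 2: sp9 (all prey gone) → extinct.
No further losses. Total secondary extinctions: 3.

3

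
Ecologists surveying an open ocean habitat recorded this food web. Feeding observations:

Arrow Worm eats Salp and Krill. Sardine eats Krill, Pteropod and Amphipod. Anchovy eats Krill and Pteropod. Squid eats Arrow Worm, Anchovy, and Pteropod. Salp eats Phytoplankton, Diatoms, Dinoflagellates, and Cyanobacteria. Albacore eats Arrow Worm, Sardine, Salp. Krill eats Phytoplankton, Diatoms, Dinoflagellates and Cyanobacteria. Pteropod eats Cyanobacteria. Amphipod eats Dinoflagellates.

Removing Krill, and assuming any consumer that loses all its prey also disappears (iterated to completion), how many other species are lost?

Remove Krill.
Every predator of it retains at least one other prey: Sardine still has Pteropod, Amphipod; Anchovy still has Pteropod; Arrow Worm still has Salp.
No consumer loses all prey, so no secondary extinctions occur.

0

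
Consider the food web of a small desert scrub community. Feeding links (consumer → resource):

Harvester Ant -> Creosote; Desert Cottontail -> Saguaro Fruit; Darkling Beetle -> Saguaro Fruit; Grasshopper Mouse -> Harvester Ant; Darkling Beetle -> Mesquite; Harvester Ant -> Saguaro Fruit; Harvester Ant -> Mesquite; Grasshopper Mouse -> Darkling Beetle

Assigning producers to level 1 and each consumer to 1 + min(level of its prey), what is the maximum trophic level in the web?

Producers (level 1): Mesquite, Saguaro Fruit, Creosote.
Following each consumer down to its lowest-level prey: Mesquite → Harvester Ant → Grasshopper Mouse (levels 1 through 3).
All prey of Grasshopper Mouse (Harvester Ant 2, Darkling Beetle 2) are at level 2 or above, so Grasshopper Mouse is at level 1 + 2 = 3.
Every consumer has at least one prey at level 2 or below, so none exceeds level 3.

3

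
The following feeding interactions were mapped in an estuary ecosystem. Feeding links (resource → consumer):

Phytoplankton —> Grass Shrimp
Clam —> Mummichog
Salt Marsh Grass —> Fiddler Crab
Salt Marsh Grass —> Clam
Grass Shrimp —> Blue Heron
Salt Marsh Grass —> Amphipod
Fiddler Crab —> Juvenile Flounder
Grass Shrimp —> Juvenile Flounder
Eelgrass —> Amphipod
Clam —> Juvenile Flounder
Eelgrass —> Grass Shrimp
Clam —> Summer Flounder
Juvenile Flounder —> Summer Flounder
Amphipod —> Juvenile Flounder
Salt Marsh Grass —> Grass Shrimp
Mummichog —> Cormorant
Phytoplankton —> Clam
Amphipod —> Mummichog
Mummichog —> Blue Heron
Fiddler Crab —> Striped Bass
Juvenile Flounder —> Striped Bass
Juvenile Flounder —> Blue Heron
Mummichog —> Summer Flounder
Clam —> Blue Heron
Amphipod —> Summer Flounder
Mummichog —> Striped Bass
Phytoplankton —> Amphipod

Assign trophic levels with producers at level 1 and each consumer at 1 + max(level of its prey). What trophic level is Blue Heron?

Phytoplankton is a producer → level 1.
Grass Shrimp eats Phytoplankton (level 1); other prey at levels: Eelgrass 1, Salt Marsh Grass 1 → level 2.
Juvenile Flounder eats Grass Shrimp (level 2); other prey at levels: Fiddler Crab 2, Amphipod 2, Clam 2 → level 3.
Blue Heron eats Juvenile Flounder (level 3); other prey at levels: Grass Shrimp 2, Clam 2, Mummichog 3 → level 4.

Trophic level 4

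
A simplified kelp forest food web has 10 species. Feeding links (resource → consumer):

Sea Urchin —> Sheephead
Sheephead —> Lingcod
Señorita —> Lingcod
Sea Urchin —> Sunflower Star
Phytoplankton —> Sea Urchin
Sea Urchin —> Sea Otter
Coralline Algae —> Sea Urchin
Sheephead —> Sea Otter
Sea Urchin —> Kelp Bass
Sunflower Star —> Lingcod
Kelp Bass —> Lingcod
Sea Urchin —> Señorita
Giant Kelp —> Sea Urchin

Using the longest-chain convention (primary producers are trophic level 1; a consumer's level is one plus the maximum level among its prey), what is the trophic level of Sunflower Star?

Phytoplankton is a producer → level 1.
Sea Urchin eats Phytoplankton (level 1); other prey at levels: Coralline Algae 1, Giant Kelp 1 → level 2.
Sunflower Star eats Sea Urchin → level 3.

Trophic level 3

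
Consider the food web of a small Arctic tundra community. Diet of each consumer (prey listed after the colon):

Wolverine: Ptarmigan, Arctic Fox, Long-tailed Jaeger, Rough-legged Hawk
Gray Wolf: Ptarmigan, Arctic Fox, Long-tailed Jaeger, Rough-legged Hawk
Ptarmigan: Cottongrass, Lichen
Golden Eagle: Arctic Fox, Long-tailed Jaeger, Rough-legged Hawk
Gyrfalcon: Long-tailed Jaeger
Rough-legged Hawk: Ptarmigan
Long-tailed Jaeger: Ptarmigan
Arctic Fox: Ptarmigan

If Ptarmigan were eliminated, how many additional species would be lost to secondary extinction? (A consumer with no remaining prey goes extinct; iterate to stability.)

7

Remove Ptarmigan.
Round 1: Arctic Fox (all prey gone), Long-tailed Jaeger (all prey gone), Rough-legged Hawk (all prey gone) → extinct.
Round 2: Golden Eagle (all prey gone), Wolverine (all prey gone), Gyrfalcon (all prey gone), Gray Wolf (all prey gone) → extinct.
No further losses. Total secondary extinctions: 7.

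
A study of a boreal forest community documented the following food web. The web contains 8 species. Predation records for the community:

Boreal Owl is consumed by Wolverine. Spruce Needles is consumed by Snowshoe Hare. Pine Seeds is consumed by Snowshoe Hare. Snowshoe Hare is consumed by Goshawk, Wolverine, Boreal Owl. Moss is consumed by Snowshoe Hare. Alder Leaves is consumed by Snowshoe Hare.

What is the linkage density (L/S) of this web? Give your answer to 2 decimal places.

There are L = 8 links among S = 8 species.
L/S = 8/8 = 1.0000 ≈ 1.00.

L/S = 1.00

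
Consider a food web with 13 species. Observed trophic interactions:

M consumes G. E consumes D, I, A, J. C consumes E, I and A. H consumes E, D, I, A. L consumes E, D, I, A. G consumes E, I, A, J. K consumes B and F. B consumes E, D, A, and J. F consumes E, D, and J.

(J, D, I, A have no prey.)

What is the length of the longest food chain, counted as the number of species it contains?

One longest chain: J → E → F → K.
It has 4 species and 3 links.

4 species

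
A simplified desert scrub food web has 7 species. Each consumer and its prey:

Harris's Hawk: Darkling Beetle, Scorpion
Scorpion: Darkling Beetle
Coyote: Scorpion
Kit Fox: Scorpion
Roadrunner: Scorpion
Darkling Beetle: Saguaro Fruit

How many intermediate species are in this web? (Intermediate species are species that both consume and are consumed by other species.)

2

Intermediate species (has both prey and predators): Darkling Beetle, Scorpion.
Count: 2.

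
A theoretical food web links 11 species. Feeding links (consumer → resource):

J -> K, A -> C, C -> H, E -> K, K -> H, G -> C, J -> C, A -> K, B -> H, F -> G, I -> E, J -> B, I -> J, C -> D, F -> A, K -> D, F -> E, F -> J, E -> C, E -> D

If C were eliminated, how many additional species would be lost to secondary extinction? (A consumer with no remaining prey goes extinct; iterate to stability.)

Remove C.
Round 1: G (all prey gone) → extinct.
No further losses. Total secondary extinctions: 1.

1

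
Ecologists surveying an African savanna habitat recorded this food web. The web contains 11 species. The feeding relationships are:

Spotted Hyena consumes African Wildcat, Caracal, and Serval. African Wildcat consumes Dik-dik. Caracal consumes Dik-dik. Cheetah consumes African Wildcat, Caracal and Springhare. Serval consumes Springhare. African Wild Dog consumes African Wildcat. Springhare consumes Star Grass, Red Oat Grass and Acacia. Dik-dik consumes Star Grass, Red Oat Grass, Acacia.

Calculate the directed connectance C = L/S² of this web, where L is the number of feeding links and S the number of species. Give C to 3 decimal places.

The web has S = 11 species and L = 16 feeding links.
C = L / S² = 16 / 121 = 0.1322 ≈ 0.132.

C = 0.132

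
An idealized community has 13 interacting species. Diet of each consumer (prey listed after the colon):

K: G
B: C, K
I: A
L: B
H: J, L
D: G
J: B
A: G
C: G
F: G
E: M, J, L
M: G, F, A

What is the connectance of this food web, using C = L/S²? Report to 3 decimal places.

The web has S = 13 species and L = 18 feeding links.
C = L / S² = 18 / 169 = 0.1065 ≈ 0.107.

C = 0.107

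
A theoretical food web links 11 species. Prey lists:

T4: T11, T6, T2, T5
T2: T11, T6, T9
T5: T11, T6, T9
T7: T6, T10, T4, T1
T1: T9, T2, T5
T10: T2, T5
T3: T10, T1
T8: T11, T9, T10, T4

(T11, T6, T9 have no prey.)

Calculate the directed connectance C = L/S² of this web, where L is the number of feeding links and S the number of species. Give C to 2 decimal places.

C = 0.21

The web has S = 11 species and L = 25 feeding links.
C = L / S² = 25 / 121 = 0.2066 ≈ 0.21.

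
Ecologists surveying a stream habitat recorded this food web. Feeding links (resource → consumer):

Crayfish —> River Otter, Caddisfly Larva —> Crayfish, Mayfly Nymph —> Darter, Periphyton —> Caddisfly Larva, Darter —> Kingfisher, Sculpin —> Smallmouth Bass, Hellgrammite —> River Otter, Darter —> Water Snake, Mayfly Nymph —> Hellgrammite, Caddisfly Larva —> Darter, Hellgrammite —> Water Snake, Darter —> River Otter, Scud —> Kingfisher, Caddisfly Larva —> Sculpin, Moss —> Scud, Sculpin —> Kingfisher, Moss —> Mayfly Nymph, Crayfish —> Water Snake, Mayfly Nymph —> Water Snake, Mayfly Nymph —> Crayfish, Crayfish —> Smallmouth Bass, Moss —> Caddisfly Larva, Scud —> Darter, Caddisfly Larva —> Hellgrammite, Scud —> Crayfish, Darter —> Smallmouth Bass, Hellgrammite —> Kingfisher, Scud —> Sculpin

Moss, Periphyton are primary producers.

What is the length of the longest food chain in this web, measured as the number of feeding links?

One longest chain: Moss → Scud → Sculpin → Kingfisher.
It has 4 species and 3 links.

3 links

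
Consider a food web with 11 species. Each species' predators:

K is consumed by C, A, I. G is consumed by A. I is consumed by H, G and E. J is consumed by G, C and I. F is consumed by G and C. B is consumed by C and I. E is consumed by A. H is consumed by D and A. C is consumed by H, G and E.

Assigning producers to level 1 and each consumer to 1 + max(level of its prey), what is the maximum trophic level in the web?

Producers (level 1): B, F, K, J.
B → I → H → D gives D level 4.
No species has a prey at level 4, so no species reaches level 5.

4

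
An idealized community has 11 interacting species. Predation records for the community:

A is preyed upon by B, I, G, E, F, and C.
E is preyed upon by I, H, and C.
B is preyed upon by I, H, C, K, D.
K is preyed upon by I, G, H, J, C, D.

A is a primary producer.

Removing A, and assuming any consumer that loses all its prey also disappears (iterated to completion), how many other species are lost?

10

Remove A.
Round 1: E (all prey gone), F (all prey gone), B (all prey gone) → extinct.
Round 2: K (all prey gone) → extinct.
Round 3: I (all prey gone), D (all prey gone), J (all prey gone), C (all prey gone), H (all prey gone), G (all prey gone) → extinct.
No further losses. Total secondary extinctions: 10.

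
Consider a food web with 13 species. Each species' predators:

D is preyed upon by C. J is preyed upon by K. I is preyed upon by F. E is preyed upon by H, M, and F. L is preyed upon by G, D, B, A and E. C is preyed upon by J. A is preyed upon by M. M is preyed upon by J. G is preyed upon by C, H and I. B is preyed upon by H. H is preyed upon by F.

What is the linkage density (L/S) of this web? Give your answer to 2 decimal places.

There are L = 19 links among S = 13 species.
L/S = 19/13 = 1.4615 ≈ 1.46.

L/S = 1.46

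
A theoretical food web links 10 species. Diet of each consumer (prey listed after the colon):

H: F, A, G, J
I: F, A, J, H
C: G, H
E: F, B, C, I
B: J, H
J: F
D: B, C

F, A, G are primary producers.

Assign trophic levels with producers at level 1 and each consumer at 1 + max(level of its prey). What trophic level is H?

F is a producer → level 1.
J eats F → level 2.
H eats J (level 2); other prey at levels: F 1, A 1, G 1 → level 3.

Trophic level 3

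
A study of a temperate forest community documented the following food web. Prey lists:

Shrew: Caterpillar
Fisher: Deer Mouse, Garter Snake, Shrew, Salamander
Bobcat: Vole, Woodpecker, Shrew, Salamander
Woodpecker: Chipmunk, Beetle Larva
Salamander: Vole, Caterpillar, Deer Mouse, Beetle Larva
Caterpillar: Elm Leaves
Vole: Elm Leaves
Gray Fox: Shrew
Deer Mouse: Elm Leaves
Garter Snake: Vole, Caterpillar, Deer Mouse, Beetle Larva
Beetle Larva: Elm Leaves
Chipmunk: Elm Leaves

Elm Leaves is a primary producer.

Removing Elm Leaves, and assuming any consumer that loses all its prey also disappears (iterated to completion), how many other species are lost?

Remove Elm Leaves.
Round 1: Vole (all prey gone), Caterpillar (all prey gone), Chipmunk (all prey gone), Deer Mouse (all prey gone), Beetle Larva (all prey gone) → extinct.
Round 2: Garter Snake (all prey gone), Woodpecker (all prey gone), Shrew (all prey gone), Salamander (all prey gone) → extinct.
Round 3: Bobcat (all prey gone), Gray Fox (all prey gone), Fisher (all prey gone) → extinct.
No further losses. Total secondary extinctions: 12.

12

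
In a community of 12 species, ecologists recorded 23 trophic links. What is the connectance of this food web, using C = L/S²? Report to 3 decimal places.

C = 0.160

The web has S = 12 species and L = 23 feeding links.
C = L / S² = 23 / 144 = 0.1597 ≈ 0.160.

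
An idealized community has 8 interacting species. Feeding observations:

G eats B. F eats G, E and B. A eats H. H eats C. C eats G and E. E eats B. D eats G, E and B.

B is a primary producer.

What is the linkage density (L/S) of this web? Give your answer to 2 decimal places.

L/S = 1.50

There are L = 12 links among S = 8 species.
L/S = 12/8 = 1.5000 ≈ 1.50.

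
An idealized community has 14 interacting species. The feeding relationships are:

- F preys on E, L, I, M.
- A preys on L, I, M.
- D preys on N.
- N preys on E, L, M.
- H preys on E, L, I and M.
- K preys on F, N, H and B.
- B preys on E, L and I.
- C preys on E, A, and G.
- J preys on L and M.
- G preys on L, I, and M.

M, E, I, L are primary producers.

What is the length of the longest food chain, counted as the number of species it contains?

One longest chain: M → F → K.
It has 3 species and 2 links.

3 species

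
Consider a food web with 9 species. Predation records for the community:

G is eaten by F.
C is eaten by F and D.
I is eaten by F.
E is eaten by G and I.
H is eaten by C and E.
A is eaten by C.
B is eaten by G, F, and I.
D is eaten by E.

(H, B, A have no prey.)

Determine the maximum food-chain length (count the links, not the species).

5 links

One longest chain: H → C → D → E → G → F.
It has 6 species and 5 links.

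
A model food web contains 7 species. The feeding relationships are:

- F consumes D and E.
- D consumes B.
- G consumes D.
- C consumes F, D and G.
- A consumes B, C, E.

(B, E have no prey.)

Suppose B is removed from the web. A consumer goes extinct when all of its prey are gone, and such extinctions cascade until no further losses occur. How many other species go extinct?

2

Remove B.
Round 1: D (all prey gone) → extinct.
Round 2: G (all prey gone) → extinct.
No further losses. Total secondary extinctions: 2.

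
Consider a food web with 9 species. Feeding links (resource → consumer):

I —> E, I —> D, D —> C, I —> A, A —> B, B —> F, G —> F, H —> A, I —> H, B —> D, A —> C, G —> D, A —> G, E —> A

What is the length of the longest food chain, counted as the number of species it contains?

One longest chain: I → H → A → B → D → C.
It has 6 species and 5 links.

6 species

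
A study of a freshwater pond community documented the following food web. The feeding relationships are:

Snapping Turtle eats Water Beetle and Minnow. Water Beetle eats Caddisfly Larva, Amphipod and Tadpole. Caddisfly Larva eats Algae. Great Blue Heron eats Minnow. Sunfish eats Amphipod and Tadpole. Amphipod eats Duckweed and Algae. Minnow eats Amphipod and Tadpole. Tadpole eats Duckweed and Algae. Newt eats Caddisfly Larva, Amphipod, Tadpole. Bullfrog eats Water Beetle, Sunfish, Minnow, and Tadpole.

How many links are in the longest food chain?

One longest chain: Algae → Tadpole → Water Beetle → Snapping Turtle.
It has 4 species and 3 links.

3 links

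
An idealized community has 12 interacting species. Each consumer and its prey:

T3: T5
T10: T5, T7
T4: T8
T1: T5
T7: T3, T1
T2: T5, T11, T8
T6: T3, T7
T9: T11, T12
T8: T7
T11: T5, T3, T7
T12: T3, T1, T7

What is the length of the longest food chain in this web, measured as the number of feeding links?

4 links

One longest chain: T5 → T3 → T7 → T11 → T2.
It has 5 species and 4 links.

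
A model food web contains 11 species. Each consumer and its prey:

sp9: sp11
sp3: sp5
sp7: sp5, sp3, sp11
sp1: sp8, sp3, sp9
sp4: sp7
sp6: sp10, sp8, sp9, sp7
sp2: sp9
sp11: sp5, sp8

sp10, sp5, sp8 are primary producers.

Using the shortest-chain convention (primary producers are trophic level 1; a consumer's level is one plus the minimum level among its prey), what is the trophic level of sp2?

sp5 is a producer → level 1.
sp11 eats sp5 → level 2.
sp9 eats sp11 → level 3.
sp2 eats sp9 → level 4.
No prey of sp2 is below level 3, so 4 is the minimum.

Trophic level 4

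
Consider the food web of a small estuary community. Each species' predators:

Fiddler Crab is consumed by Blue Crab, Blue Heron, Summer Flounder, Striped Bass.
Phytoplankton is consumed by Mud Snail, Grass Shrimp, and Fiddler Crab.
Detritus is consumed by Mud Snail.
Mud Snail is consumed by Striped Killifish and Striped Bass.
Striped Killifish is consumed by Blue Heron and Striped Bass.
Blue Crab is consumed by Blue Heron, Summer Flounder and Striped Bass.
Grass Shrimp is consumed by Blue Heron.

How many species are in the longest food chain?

One longest chain: Phytoplankton → Fiddler Crab → Blue Crab → Summer Flounder.
It has 4 species and 3 links.

4 species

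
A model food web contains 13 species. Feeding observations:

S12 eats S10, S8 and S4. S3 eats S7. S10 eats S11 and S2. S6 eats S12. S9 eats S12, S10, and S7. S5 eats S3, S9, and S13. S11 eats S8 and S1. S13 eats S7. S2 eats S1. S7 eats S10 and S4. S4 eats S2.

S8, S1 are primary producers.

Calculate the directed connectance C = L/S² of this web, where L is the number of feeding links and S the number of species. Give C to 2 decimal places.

C = 0.12

The web has S = 13 species and L = 20 feeding links.
C = L / S² = 20 / 169 = 0.1183 ≈ 0.12.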